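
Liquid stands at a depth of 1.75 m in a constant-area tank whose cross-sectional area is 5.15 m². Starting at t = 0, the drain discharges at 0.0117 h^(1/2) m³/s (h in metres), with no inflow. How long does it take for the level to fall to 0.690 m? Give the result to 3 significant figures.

A dh/dt = −Q_out = −0.0117 √h.
Separate and integrate: 2(√h − √h₀) = −(0.0117/A) t.
t = 2A(√h₀ − √h)/0.0117 = 2·5.15·(√1.75 − √0.690)/0.0117
  = 10.300 × (1.3229 − 0.83066) / 0.0117 = 433.32 s.

433 s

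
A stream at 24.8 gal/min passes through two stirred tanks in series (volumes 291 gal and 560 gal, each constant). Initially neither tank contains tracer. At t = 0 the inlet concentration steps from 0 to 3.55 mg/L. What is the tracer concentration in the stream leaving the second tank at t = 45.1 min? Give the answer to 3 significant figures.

Time constants: τᵢ = Vᵢ/Q for each well-mixed tank.
τ₁ = 291/24.8 = 11.734 min; τ₂ = 560/24.8 = 22.581 min.
Tank 1: C₁ = C_in(1 − e^(−t/τ₁)). Tank 2 (τ₁ ≠ τ₂): C₂ = C_in[1 − (τ₁ e^(−t/τ₁) − τ₂ e^(−t/τ₂))/(τ₁ − τ₂)].
At t = 45.1: e^(−t/τ₁) = 0.021417, e^(−t/τ₂) = 0.13570.
C₂ = 3.55·[1 − (11.734·0.021417 − 22.581·0.13570)/(-10.847)] = 3.55·0.74066 = 2.6294 mg/L.

2.63 mg/L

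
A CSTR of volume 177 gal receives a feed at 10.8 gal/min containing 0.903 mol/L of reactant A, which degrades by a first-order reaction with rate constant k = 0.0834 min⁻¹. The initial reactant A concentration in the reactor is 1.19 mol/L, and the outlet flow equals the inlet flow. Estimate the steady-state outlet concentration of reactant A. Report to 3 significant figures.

0.382 mol/L

V dC/dt = Q(C_in − C) − k V C.
Steady state (dC/dt = 0): C_ss = Q C_in/(Q + kV) = C_in/(1 + kV/Q).
C_ss = 10.8·0.903/(10.8 + 0.0834·177) = 9.7524/25.562 = 0.38152 mol/L.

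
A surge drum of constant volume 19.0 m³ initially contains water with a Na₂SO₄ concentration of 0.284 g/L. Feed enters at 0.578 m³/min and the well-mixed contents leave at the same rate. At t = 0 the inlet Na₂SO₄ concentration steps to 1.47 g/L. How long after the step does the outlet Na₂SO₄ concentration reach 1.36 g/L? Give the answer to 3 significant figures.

78.2 min

Species balance: V dC/dt = Q(C_in − C) ⇒ τ = V/Q = 32.872 min.
C(t) = C_in + (C₀ − C_in) e^(−t/τ). Set C = 1.36 and solve for t:
e^(−t/τ) = (C − C_in)/(C₀ − C_in) = (1.36 − 1.47)/(0.284 − 1.47) = 0.092749
t = −τ ln(…) = 32.872 × 2.3779 = 78.165 min.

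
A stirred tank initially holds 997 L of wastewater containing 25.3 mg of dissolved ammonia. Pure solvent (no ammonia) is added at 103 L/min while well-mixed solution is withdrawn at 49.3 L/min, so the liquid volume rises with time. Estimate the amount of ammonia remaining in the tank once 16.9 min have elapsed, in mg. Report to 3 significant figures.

Let m(t) be the amount of ammonia. Volume: V(t) = V₀ + (Q_in − Q_out) t = 997 + 53.700 t; V(16.9) = 1904.5 L.
Species balance (pure solvent in): dm/dt = −Q_out · m/V(t).
dm/m = −Q_out dt/(V₀ + 53.700 t); integrating gives ln(m/m₀) = −(Q_out/(Q_in−Q_out)) ln(V/V₀).
m = m₀ (V₀/V)^(Q_out/(Q_in−Q_out)) = 25.3 × (997/1904.5)^(0.91806) = 13.966 mg.

14.0 mg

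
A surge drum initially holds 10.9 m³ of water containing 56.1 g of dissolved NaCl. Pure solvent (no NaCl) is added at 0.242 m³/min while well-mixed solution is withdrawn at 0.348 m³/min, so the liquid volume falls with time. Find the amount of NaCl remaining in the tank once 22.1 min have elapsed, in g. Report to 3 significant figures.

Let m(t) be the amount of NaCl. Volume: V(t) = V₀ + (Q_in − Q_out) t = 10.9 − 0.10600 t; V(22.1) = 8.5574 m³.
Solute balance: dm/dt = 0 − Q_out C = −Q_out m/V(t).
dm/m = −Q_out dt/(V₀ − 0.10600 t); integrating gives ln(m/m₀) = −(Q_out/(Q_in−Q_out)) ln(V/V₀).
m = m₀ (V₀/V)^(Q_out/(Q_in−Q_out)) = 56.1 × (10.9/8.5574)^(-3.2830) = 25.349 g.

25.3 g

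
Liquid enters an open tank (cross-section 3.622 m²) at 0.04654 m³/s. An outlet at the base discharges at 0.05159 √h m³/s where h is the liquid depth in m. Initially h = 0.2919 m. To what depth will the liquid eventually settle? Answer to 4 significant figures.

Level balance: A dh/dt = 0.04654 − 0.05159 √h. Setting dh/dt = 0:
Q_in = 0.05159 √h_ss ⇒ √h_ss = 0.04654/0.05159 = 0.902113.
h_ss = 0.902113² = 0.813808 m. (Since h₀ = 0.2919 m < h_ss, the level will rise toward this value.)

0.8138 m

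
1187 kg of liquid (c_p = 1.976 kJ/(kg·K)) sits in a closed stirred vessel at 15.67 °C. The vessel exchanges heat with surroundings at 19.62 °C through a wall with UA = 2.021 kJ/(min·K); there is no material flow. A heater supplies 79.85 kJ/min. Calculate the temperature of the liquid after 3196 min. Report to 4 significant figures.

M c_p dT/dt = −UA(T − T_amb) + Q̇.
dT/dt = (T_ss − T)/τ with T_ss = T_amb + Q̇/UA = 19.62 + 79.85/2.021 = 59.1301 °C, τ = M c_p/UA = 1187·1.976/2.021 = 1160.57 min.
This is linear first-order; T(t) = T_ss + (T₀ − T_ss) e^(−t/τ).
T(3196) = 59.1301 + (-43.4601)·0.0636842 = 56.3624 °C.

56.36 °C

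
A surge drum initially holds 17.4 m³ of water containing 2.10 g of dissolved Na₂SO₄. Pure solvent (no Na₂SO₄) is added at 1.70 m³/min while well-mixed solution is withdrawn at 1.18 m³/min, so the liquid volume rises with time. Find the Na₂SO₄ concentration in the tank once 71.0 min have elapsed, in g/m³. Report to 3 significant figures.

0.00292 g/m³

Let m(t) be the amount of Na₂SO₄. Volume: V(t) = V₀ + (Q_in − Q_out) t = 17.4 + 0.52000 t; V(71.0) = 54.320 m³.
Solute balance: dm/dt = 0 − Q_out C = −Q_out m/V(t).
dm/m = −Q_out dt/(V₀ + 0.52000 t); integrating gives ln(m/m₀) = −(Q_out/(Q_in−Q_out)) ln(V/V₀).
m = m₀ (V₀/V)^(Q_out/(Q_in−Q_out)) = 2.10 × (17.4/54.320)^(2.2692) = 0.15859 g.
C = m/V = 0.15859/54.320 = 0.0029196 g/m³.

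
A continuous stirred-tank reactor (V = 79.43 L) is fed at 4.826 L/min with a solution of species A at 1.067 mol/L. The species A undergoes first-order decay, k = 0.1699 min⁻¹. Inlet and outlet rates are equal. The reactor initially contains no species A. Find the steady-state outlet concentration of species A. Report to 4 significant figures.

Accumulation = in − out − consumed: V dC/dt = Q C_in − Q C − k V C.
At steady state: 0 = Q C_in − (Q + kV) C_ss, so C_ss = Q C_in/(Q + kV).
C_ss = 4.826·1.067/(4.826 + 0.1699·79.43) = 5.14934/18.3212 = 0.281060 mol/L.

0.2811 mol/L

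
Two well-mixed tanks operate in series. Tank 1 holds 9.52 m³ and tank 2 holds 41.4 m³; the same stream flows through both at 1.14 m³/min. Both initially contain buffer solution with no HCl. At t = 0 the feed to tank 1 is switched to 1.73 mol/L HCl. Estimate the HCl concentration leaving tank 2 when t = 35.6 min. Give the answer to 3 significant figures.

Species balance on tank i: dCᵢ/dt = (Cᵢ₋₁ − Cᵢ)/τᵢ with τᵢ = Vᵢ/Q.
τ₁ = 9.52/1.14 = 8.3509 min; τ₂ = 41.4/1.14 = 36.316 min.
Tank 1: C₁ = C_in(1 − e^(−t/τ₁)). Tank 2 (τ₁ ≠ τ₂): C₂ = C_in[1 − (τ₁ e^(−t/τ₁) − τ₂ e^(−t/τ₂))/(τ₁ − τ₂)].
At t = 35.6: e^(−t/τ₁) = 0.014080, e^(−t/τ₂) = 0.37520.
C₂ = 1.73·[1 − (8.3509·0.014080 − 36.316·0.37520)/(-27.965)] = 1.73·0.51696 = 0.89434 mol/L.

0.894 mol/L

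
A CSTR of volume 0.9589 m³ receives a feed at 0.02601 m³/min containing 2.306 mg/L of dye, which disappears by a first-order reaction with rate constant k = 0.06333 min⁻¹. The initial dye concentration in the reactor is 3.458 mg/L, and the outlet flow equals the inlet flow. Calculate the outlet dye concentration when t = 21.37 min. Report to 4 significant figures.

Species balance: V dC/dt = Q C_in − Q C − k V C.
This is linear with rate a = Q/V + k = 0.0904548 min⁻¹.
C_ss = Q C_in/(Q + kV) = 0.691504 mg/L; C(t) = C_ss + (C₀ − C_ss) e^(−a t).
C(21.37) = 0.691504 + (2.76650)·e^(−0.0904548·21.37) = 0.691504 + (2.76650)·0.144711 = 1.09184 mg/L.

1.092 mg/L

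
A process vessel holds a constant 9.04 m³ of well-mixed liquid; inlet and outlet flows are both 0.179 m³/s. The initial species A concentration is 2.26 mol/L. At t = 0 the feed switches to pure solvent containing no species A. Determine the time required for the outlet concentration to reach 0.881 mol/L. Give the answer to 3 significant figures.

47.6 s

Transient balance on the dissolved component: V dC/dt = Q(C_in − C), so τ = V/Q = 50.503 s.
C(t) = C_in + (C₀ − C_in) e^(−t/τ). Set C = 0.881 and solve for t:
e^(−t/τ) = (C − C_in)/(C₀ − C_in) = (0.881 − 0)/(2.26 − 0) = 0.38982
t = −τ ln(…) = 50.503 × 0.94206 = 47.577 s.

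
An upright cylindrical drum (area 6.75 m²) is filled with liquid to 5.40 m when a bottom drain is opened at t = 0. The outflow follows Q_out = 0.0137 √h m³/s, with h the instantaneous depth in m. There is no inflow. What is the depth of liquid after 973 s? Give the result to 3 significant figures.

1.79 m

A dh/dt = −Q_out = −0.0137 √h.
Separate and integrate: 2(√h − √h₀) = −(0.0137/A) t.
√h = √5.40 − 0.0137·973/(2·6.75) = 2.3238 − 0.98741 = 1.3364.
h = 1.3364² = 1.7859 m.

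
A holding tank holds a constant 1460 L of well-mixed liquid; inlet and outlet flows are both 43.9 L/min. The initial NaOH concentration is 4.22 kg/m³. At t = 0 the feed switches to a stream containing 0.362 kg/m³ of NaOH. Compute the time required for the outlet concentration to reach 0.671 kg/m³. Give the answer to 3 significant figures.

Species balance: V dC/dt = Q(C_in − C) ⇒ τ = V/Q = 33.257 min.
C(t) = C_in + (C₀ − C_in) e^(−t/τ). Set C = 0.671 and solve for t:
e^(−t/τ) = (C − C_in)/(C₀ − C_in) = (0.671 − 0.362)/(4.22 − 0.362) = 0.080093
t = −τ ln(…) = 33.257 × 2.5246 = 83.960 min.

84.0 min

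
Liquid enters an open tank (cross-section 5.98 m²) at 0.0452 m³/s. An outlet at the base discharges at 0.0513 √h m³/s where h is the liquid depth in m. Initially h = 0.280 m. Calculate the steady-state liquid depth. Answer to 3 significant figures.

Level balance: A dh/dt = 0.0452 − 0.0513 √h. Setting dh/dt = 0:
Q_in = 0.0513 √h_ss ⇒ √h_ss = 0.0452/0.0513 = 0.88109.
h_ss = 0.88109² = 0.77632 m. (Since h₀ = 0.280 m < h_ss, the level will rise toward this value.)

0.776 m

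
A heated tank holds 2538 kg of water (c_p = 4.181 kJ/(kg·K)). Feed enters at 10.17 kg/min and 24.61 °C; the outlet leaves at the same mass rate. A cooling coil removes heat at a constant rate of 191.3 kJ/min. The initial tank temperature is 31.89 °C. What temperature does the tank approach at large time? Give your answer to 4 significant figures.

Heat balance on the well-mixed liquid: M c_p dT/dt = ṁ c_p (T_in − T) − 191.3.
At steady state dT/dt = 0 ⇒ T_ss = T_in − Q̇/(ṁ c_p) = 24.61 − 191.3/(10.17·4.181) = 20.1110 °C.

20.11 °C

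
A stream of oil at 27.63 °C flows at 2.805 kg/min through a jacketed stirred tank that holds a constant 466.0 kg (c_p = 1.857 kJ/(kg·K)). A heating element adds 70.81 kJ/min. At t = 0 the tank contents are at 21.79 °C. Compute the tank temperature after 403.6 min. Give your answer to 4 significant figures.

39.51 °C

Energy balance: M c_p dT/dt = ṁ c_p (T_in − T) + 70.81.
τ = M/ṁ = 166.132 min; T_ss = T_in + Q̇/(ṁ c_p) = 27.63 + 70.81/(2.805·1.857) = 41.2241 °C.
Solution: T(t) = T_ss + (T₀ − T_ss) e^(−t/τ).
T(403.6) = 41.2241 + (-19.4341)·e^(−403.6/166.132) = 41.2241 + (-19.4341)·0.0880901 = 39.5121 °C.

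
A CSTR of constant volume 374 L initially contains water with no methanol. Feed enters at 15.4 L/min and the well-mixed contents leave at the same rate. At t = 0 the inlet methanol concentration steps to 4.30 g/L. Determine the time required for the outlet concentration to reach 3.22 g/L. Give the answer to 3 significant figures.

Species balance: V dC/dt = Q(C_in − C) ⇒ τ = V/Q = 24.286 min.
C(t) = C_in + (C₀ − C_in) e^(−t/τ). Set C = 3.22 and solve for t:
e^(−t/τ) = (C − C_in)/(C₀ − C_in) = (3.22 − 4.30)/(0 − 4.30) = 0.25116
t = −τ ln(…) = 24.286 × 1.3817 = 33.554 min.

33.6 min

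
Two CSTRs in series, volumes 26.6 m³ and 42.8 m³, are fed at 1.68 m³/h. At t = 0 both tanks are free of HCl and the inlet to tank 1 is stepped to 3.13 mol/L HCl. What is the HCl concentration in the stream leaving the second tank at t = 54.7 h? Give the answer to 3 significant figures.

2.33 mol/L

Time constants: τᵢ = Vᵢ/Q for each well-mixed tank.
τ₁ = 26.6/1.68 = 15.833 h; τ₂ = 42.8/1.68 = 25.476 h.
Solving the cascade with C₁(0)=C₂(0)=0 gives C₂(t) = C_in[1 − (τ₁ e^(−t/τ₁) − τ₂ e^(−t/τ₂))/(τ₁ − τ₂)].
At t = 54.7: e^(−t/τ₁) = 0.031596, e^(−t/τ₂) = 0.11682.
C₂ = 3.13·[1 − (15.833·0.031596 − 25.476·0.11682)/(-9.6429)] = 3.13·0.74324 = 2.3263 mol/L.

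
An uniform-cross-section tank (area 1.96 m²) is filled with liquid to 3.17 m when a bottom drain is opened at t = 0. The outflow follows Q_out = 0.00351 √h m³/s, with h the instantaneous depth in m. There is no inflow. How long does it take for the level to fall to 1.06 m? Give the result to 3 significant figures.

A dh/dt = −Q_out = −0.00351 √h.
∫ h^(−1/2) dh = −(0.00351/A) ∫ dt, giving 2√h = 2√h₀ − (0.00351/A) t.
t = 2A(√h₀ − √h)/0.00351 = 2·1.96·(√3.17 − √1.06)/0.00351
  = 3.9200 × (1.7804 − 1.0296) / 0.00351 = 838.60 s.

839 s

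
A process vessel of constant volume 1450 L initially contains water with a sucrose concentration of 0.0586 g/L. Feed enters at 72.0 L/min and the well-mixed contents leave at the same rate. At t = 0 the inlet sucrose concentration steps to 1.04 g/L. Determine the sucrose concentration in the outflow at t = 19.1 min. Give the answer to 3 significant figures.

Unsteady species balance (constant V, well mixed): V dC/dt = Q(C_in − C).
Time constant τ = V/Q = 1450/72.0 = 20.139 min.
C approaches C_in exponentially: C(t) = C_in + (C₀ − C_in) e^(−t/τ).
C(19.1) = 1.04 + (0.0586 − 1.04)·e^(−19.1/20.139) = 1.04 + (-0.98140)·0.38735 = 0.65985 g/L.

0.660 g/L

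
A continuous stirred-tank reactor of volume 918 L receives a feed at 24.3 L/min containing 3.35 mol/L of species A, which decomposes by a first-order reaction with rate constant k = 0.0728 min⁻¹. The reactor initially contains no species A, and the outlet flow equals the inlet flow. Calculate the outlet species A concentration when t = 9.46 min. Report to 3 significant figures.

Accumulation = in − out − consumed: V dC/dt = Q C_in − Q C − k V C.
This is linear with rate a = Q/V + k = 0.099271 min⁻¹.
C_ss = Q C_in/(Q + kV) = 0.89328 mol/L; C(t) = C_ss + (C₀ − C_ss) e^(−a t).
C(9.46) = 0.89328 + (-0.89328)·e^(−0.099271·9.46) = 0.89328 + (-0.89328)·0.39098 = 0.54403 mol/L.

0.544 mol/L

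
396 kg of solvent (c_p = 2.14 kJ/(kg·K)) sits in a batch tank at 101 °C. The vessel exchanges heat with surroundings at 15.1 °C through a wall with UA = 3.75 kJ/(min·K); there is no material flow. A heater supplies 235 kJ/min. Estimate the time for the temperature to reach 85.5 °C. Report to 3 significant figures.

249 min

Heat balance on the well-mixed liquid: M c_p dT/dt = −UA(T − T_amb) + Q̇.
τ = M c_p/UA = 225.98 min; T_ss = T_amb + Q̇/UA = 15.1 + 235/3.75 = 77.767 °C.
T(t) = T_ss + (T₀ − T_ss)e^(−t/τ); set T = 85.5:
t = −τ ln[(T − T_ss)/(T₀ − T_ss)] = −225.98 · ln(0.33286) = 248.59 min.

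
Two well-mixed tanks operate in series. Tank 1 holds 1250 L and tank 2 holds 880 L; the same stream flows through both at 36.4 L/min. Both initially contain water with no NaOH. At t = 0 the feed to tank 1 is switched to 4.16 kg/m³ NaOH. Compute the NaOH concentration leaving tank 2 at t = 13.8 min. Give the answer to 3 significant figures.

0.348 kg/m³

Each tank obeys Vᵢ dCᵢ/dt = Q(Cᵢ₋₁ − Cᵢ), so τᵢ = Vᵢ/Q.
τ₁ = 1250/36.4 = 34.341 min; τ₂ = 880/36.4 = 24.176 min.
Solving the cascade with C₁(0)=C₂(0)=0 gives C₂(t) = C_in[1 − (τ₁ e^(−t/τ₁) − τ₂ e^(−t/τ₂))/(τ₁ − τ₂)].
At t = 13.8: e^(−t/τ₁) = 0.66908, e^(−t/τ₂) = 0.56506.
C₂ = 4.16·[1 − (34.341·0.66908 − 24.176·0.56506)/(10.165)] = 4.16·0.083538 = 0.34752 kg/m³.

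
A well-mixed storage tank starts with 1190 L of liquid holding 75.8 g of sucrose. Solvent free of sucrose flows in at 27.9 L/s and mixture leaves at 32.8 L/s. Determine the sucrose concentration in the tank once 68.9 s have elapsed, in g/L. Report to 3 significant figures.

0.00953 g/L

Total volume: dV/dt = Q_in − Q_out = -4.9000 L/s, so V(t) = 1190 − 4.9000 t and V(68.9) = 852.39 L.
Species balance (pure solvent in): dm/dt = −Q_out · m/V(t).
dm/m = −Q_out dt/(V₀ − 4.9000 t); integrating gives ln(m/m₀) = −(Q_out/(Q_in−Q_out)) ln(V/V₀).
m = m₀ (V₀/V)^(Q_out/(Q_in−Q_out)) = 75.8 × (1190/852.39)^(-6.6939) = 8.1221 g.
C = m/V = 8.1221/852.39 = 0.0095286 g/L.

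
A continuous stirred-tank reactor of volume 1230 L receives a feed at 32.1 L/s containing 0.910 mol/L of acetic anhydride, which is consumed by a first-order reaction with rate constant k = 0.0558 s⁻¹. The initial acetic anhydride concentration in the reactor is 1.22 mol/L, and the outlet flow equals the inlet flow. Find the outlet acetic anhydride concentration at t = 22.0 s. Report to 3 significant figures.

0.443 mol/L

V dC/dt = Q(C_in − C) − k V C.
This is linear with rate a = Q/V + k = 0.081898 s⁻¹.
C_ss = Q C_in/(Q + kV) = 0.28998 mol/L; C(t) = C_ss + (C₀ − C_ss) e^(−a t).
C(22.0) = 0.28998 + (0.93002)·e^(−0.081898·22.0) = 0.28998 + (0.93002)·0.16501 = 0.44344 mol/L.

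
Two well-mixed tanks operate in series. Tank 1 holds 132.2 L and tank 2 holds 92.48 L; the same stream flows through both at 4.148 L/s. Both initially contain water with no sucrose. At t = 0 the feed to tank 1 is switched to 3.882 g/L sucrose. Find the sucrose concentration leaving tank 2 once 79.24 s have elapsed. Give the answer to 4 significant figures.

Time constants: τᵢ = Vᵢ/Q for each well-mixed tank.
τ₁ = 132.2/4.148 = 31.8708 s; τ₂ = 92.48/4.148 = 22.2951 s.
Solving the cascade with C₁(0)=C₂(0)=0 gives C₂(t) = C_in[1 − (τ₁ e^(−t/τ₁) − τ₂ e^(−t/τ₂))/(τ₁ − τ₂)].
At t = 79.24: e^(−t/τ₁) = 0.0832181, e^(−t/τ₂) = 0.0286058.
C₂ = 3.882·[1 − (31.8708·0.0832181 − 22.2951·0.0286058)/(9.57570)] = 3.882·0.789628 = 3.06534 g/L.

3.065 g/L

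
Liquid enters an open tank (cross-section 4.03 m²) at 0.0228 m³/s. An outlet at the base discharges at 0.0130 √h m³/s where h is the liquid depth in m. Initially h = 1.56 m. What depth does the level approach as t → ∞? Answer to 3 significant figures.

3.08 m

Volume balance on the tank: A dh/dt = Q_in − 0.0130 √h. At steady state dh/dt = 0:
Q_in = 0.0130 √h_ss ⇒ √h_ss = 0.0228/0.0130 = 1.7538.
h_ss = 1.7538² = 3.0760 m. (Since h₀ = 1.56 m < h_ss, the level will rise toward this value.)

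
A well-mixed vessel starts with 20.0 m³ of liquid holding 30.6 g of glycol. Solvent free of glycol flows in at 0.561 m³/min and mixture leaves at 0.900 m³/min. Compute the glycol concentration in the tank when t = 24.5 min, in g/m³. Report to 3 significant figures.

0.630 g/m³

Total volume: dV/dt = Q_in − Q_out = -0.33900 m³/min, so V(t) = 20.0 − 0.33900 t and V(24.5) = 11.695 m³.
No glycol enters, so dm/dt = −Q_out · (m/V).
Separate: dm/m = −Q_out dt/V(t) ⇒ ln(m/m₀) = −(Q_out/(Q_in−Q_out)) ln(V/V₀).
m = m₀ (V₀/V)^(Q_out/(Q_in−Q_out)) = 30.6 × (20.0/11.695)^(-2.6549) = 7.3622 g.
C = m/V = 7.3622/11.695 = 0.62955 g/m³.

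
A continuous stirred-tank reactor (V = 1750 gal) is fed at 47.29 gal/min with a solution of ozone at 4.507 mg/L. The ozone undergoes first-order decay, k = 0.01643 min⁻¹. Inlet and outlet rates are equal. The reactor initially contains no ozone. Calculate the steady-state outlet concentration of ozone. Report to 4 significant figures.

V dC/dt = Q(C_in − C) − k V C.
Steady state (dC/dt = 0): C_ss = Q C_in/(Q + kV) = C_in/(1 + kV/Q).
C_ss = 47.29·4.507/(47.29 + 0.01643·1750) = 213.136/76.0425 = 2.80285 mg/L.

2.803 mg/L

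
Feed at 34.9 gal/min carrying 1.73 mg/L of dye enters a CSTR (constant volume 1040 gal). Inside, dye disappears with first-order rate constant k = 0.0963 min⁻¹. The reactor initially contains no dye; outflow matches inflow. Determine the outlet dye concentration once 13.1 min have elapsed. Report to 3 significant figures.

0.365 mg/L

Species balance: V dC/dt = Q C_in − Q C − k V C.
dC/dt = (Q/V) C_in − (Q/V + k) C; effective rate a = Q/V + k = 0.033558 + 0.0963 = 0.12986 min⁻¹.
C_ss = Q C_in/(Q + kV) = 0.44706 mg/L; C(t) = C_ss + (C₀ − C_ss) e^(−a t).
C(13.1) = 0.44706 + (-0.44706)·e^(−0.12986·13.1) = 0.44706 + (-0.44706)·0.18248 = 0.36549 mg/L.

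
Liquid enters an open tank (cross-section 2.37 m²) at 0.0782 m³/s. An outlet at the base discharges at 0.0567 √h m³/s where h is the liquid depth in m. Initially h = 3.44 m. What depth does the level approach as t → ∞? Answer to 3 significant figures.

1.90 m

Level balance: A dh/dt = 0.0782 − 0.0567 √h. Setting dh/dt = 0:
Q_in = 0.0567 √h_ss ⇒ √h_ss = 0.0782/0.0567 = 1.3792.
h_ss = 1.3792² = 1.9022 m. (Since h₀ = 3.44 m > h_ss, the level will fall toward this value.)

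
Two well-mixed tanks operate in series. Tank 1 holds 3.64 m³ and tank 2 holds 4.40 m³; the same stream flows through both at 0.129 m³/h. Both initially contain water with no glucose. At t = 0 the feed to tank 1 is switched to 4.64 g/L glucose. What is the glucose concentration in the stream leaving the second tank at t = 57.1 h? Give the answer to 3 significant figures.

Species balance on tank i: dCᵢ/dt = (Cᵢ₋₁ − Cᵢ)/τᵢ with τᵢ = Vᵢ/Q.
τ₁ = 3.64/0.129 = 28.217 h; τ₂ = 4.40/0.129 = 34.109 h.
Solving the cascade with C₁(0)=C₂(0)=0 gives C₂(t) = C_in[1 − (τ₁ e^(−t/τ₁) − τ₂ e^(−t/τ₂))/(τ₁ − τ₂)].
At t = 57.1: e^(−t/τ₁) = 0.13218, e^(−t/τ₂) = 0.18748.
C₂ = 4.64·[1 − (28.217·0.13218 − 34.109·0.18748)/(-5.8915)] = 4.64·0.54764 = 2.5411 g/L.

2.54 g/L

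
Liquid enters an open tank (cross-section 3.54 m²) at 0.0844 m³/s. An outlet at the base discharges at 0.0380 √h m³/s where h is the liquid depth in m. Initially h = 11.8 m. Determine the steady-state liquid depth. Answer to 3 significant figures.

A dh/dt = Q_in − 0.0380 √h. Steady state requires inflow = outflow:
Q_in = 0.0380 √h_ss ⇒ √h_ss = 0.0844/0.0380 = 2.2211.
h_ss = 2.2211² = 4.9331 m. (Since h₀ = 11.8 m > h_ss, the level will fall toward this value.)

4.93 m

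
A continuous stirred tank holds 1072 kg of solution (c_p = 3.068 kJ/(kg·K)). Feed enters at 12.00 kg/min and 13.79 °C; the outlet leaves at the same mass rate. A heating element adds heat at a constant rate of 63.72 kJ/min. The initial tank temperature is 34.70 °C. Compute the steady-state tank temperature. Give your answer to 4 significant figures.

M c_p dT/dt = ṁ c_p (T_in − T) + Q̇.
At steady state dT/dt = 0 ⇒ T_ss = T_in + Q̇/(ṁ c_p) = 13.79 + 63.72/(12.00·3.068) = 15.5208 °C.

15.52 °C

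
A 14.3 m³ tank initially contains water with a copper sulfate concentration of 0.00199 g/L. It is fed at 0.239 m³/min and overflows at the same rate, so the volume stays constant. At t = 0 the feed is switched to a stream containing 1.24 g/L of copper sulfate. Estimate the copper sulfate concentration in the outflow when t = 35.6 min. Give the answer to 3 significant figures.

0.557 g/L

Accumulation = in − out for the solute gives V dC/dt = Q(C_in − C).
Rewrite as dC/dt + C/τ = C_in/τ, τ = V/Q = 59.833 min.
C approaches C_in exponentially: C(t) = C_in + (C₀ − C_in) e^(−t/τ).
C(35.6) = 1.24 + (0.00199 − 1.24)·e^(−35.6/59.833) = 1.24 + (-1.2380)·0.55157 = 0.55716 g/L.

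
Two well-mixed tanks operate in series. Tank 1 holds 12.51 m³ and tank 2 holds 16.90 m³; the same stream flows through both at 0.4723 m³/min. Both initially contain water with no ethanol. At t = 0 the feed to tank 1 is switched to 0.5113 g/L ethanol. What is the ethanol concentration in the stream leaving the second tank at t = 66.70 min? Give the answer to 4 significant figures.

Each tank obeys Vᵢ dCᵢ/dt = Q(Cᵢ₋₁ − Cᵢ), so τᵢ = Vᵢ/Q.
τ₁ = 12.51/0.4723 = 26.4874 min; τ₂ = 16.90/0.4723 = 35.7823 min.
Tank 1: C₁ = C_in(1 − e^(−t/τ₁)). Tank 2 (τ₁ ≠ τ₂): C₂ = C_in[1 − (τ₁ e^(−t/τ₁) − τ₂ e^(−t/τ₂))/(τ₁ − τ₂)].
At t = 66.70: e^(−t/τ₁) = 0.0806063, e^(−t/τ₂) = 0.155044.
C₂ = 0.5113·[1 − (26.4874·0.0806063 − 35.7823·0.155044)/(-9.29494)] = 0.5113·0.632835 = 0.323569 g/L.

0.3236 g/L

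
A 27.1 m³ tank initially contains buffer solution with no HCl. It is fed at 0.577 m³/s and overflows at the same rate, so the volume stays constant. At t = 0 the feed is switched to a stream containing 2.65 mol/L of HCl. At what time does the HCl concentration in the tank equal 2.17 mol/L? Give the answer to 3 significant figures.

Species balance: V dC/dt = Q(C_in − C) ⇒ τ = V/Q = 46.967 s.
C(t) = C_in + (C₀ − C_in) e^(−t/τ). Set C = 2.17 and solve for t:
e^(−t/τ) = (C − C_in)/(C₀ − C_in) = (2.17 − 2.65)/(0 − 2.65) = 0.18113
t = −τ ln(…) = 46.967 × 1.7085 = 80.245 s.

80.2 s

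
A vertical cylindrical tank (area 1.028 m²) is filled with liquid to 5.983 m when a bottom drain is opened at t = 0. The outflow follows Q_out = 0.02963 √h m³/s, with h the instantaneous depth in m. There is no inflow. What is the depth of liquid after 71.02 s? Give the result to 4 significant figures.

With no inflow, A dh/dt = −0.02963 √h.
∫ h^(−1/2) dh = −(0.02963/A) ∫ dt, giving 2√h = 2√h₀ − (0.02963/A) t.
√h = √5.983 − 0.02963·71.02/(2·1.028) = 2.44602 − 1.02350 = 1.42251.
h = 1.42251² = 2.02355 m.

2.024 m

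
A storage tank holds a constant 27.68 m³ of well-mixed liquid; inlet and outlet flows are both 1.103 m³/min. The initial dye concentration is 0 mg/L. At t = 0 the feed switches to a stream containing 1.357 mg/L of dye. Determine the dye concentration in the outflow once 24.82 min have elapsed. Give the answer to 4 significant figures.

0.8523 mg/L

Transient balance on the dissolved component: V dC/dt = Q(C_in − C).
Time constant τ = V/Q = 27.68/1.103 = 25.0952 min.
C approaches C_in exponentially: C(t) = C_in + (C₀ − C_in) e^(−t/τ).
C(24.82) = 1.357 + (0 − 1.357)·e^(−24.82/25.0952) = 1.357 + (-1.35700)·0.371936 = 0.852283 mg/L.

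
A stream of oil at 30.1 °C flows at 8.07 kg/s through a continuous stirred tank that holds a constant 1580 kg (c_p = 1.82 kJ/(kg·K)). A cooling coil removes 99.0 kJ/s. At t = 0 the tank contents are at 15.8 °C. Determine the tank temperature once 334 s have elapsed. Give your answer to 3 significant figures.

Unsteady energy balance on the tank contents: M c_p dT/dt = ṁ c_p (T_in − T) − 99.0.
Rearrange: dT/dt = (T_ss − T)/τ with τ = M/ṁ = 195.79 s and T_ss = T_in − Q̇/(ṁ c_p) = 23.360 °C.
This is linear first-order; T(t) = T_ss + (T₀ − T_ss) e^(−t/τ).
T(334) = 23.360 + (-7.5595)·e^(−334/195.79) = 23.360 + (-7.5595)·0.18160 = 21.987 °C.

22.0 °C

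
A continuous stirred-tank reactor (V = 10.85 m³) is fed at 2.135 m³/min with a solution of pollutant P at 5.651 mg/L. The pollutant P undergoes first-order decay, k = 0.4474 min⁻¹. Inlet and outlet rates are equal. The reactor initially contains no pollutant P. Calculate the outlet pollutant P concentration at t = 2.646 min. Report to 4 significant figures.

1.412 mg/L

Accumulation = in − out − consumed: V dC/dt = Q C_in − Q C − k V C.
dC/dt = (Q/V) C_in − (Q/V + k) C; effective rate a = Q/V + k = 0.196774 + 0.4474 = 0.644174 min⁻¹.
C_ss = Q C_in/(Q + kV) = 1.72620 mg/L; C(t) = C_ss + (C₀ − C_ss) e^(−a t).
C(2.646) = 1.72620 + (-1.72620)·e^(−0.644174·2.646) = 1.72620 + (-1.72620)·0.181866 = 1.41226 mg/L.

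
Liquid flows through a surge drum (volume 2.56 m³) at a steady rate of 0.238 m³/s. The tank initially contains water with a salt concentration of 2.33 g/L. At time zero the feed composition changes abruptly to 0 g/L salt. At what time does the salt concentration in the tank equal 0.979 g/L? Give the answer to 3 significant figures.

Species balance: V dC/dt = Q(C_in − C) ⇒ τ = V/Q = 10.756 s.
C(t) = C_in + (C₀ − C_in) e^(−t/τ). Set C = 0.979 and solve for t:
e^(−t/τ) = (C − C_in)/(C₀ − C_in) = (0.979 − 0)/(2.33 − 0) = 0.42017
t = −τ ln(…) = 10.756 × 0.86709 = 9.3267 s.

9.33 s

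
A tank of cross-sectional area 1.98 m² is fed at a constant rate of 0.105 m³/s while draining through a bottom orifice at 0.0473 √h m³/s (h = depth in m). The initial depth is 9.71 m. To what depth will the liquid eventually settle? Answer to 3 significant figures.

4.93 m

Volume balance on the tank: A dh/dt = Q_in − 0.0473 √h. At steady state dh/dt = 0:
Q_in = 0.0473 √h_ss ⇒ √h_ss = 0.105/0.0473 = 2.2199.
h_ss = 2.2199² = 4.9278 m. (Since h₀ = 9.71 m > h_ss, the level will fall toward this value.)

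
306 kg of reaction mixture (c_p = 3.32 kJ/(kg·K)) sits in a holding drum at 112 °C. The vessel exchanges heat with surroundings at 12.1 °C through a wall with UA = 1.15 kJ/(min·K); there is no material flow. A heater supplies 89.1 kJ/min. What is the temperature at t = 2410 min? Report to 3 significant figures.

91.0 °C

Unsteady energy balance on the tank contents: M c_p dT/dt = −UA(T − T_amb) + Q̇.
dT/dt = (T_ss − T)/τ with T_ss = T_amb + Q̇/UA = 12.1 + 89.1/1.15 = 89.578 °C, τ = M c_p/UA = 306·3.32/1.15 = 883.41 min.
T approaches T_ss exponentially: T(t) = T_ss + (T₀ − T_ss) e^(−t/τ).
T(2410) = 89.578 + (22.422)·0.065345 = 91.043 °C.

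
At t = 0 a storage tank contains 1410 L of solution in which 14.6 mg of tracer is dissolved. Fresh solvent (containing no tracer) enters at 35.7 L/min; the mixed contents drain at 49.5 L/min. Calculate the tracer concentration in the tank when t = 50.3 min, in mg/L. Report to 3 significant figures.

Total volume: dV/dt = Q_in − Q_out = -13.800 L/min, so V(t) = 1410 − 13.800 t and V(50.3) = 715.86 L.
No tracer enters, so dm/dt = −Q_out · (m/V).
Separate: dm/m = −Q_out dt/V(t) ⇒ ln(m/m₀) = −(Q_out/(Q_in−Q_out)) ln(V/V₀).
m = m₀ (V₀/V)^(Q_out/(Q_in−Q_out)) = 14.6 × (1410/715.86)^(-3.5870) = 1.2835 mg.
C = m/V = 1.2835/715.86 = 0.0017929 mg/L.

0.00179 mg/L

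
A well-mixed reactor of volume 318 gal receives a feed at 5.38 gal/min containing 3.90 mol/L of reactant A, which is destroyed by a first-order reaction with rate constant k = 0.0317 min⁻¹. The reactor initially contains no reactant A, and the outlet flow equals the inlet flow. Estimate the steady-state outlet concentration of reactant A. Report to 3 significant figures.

1.36 mol/L

Species balance: V dC/dt = Q C_in − Q C − k V C.
Steady state (dC/dt = 0): C_ss = Q C_in/(Q + kV) = C_in/(1 + kV/Q).
C_ss = 5.38·3.90/(5.38 + 0.0317·318) = 20.982/15.461 = 1.3571 mol/L.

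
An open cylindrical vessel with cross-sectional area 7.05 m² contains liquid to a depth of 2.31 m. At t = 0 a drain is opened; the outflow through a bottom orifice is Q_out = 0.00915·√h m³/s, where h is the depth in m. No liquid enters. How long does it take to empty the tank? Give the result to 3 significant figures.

2340 s

Accumulation of liquid (constant cross-section A): A dh/dt = −0.00915 √h.
Separate and integrate: 2(√h − √h₀) = −(0.00915/A) t.
Tank is empty when √h = 0: t_empty = 2A√h₀/0.00915.
t_empty = 2·7.05·√2.31/0.00915 = 14.100·1.5199/0.00915 = 2342.1 s.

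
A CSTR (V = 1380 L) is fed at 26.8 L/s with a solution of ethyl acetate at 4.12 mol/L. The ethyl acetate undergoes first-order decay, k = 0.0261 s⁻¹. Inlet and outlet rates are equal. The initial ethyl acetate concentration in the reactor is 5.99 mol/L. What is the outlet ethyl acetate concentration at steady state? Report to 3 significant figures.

1.76 mol/L

Species balance: V dC/dt = Q C_in − Q C − k V C.
Steady state (dC/dt = 0): C_ss = Q C_in/(Q + kV) = C_in/(1 + kV/Q).
C_ss = 26.8·4.12/(26.8 + 0.0261·1380) = 110.42/62.818 = 1.7577 mol/L.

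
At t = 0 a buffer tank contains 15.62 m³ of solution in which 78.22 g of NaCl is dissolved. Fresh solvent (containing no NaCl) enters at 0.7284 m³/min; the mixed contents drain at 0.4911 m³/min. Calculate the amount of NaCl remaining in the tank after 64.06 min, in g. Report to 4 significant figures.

19.16 g

Let m(t) be the amount of NaCl. Volume: V(t) = V₀ + (Q_in − Q_out) t = 15.62 + 0.237300 t; V(64.06) = 30.8214 m³.
Solute balance: dm/dt = 0 − Q_out C = −Q_out m/V(t).
dm/m = −Q_out dt/(V₀ + 0.237300 t); integrating gives ln(m/m₀) = −(Q_out/(Q_in−Q_out)) ln(V/V₀).
m = m₀ (V₀/V)^(Q_out/(Q_in−Q_out)) = 78.22 × (15.62/30.8214)^(2.06953) = 19.1624 g.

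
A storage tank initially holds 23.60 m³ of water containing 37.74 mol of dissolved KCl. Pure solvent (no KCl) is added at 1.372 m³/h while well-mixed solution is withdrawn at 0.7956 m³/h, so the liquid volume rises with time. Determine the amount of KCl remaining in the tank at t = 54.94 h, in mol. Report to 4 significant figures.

Let m(t) be the amount of KCl. Volume: V(t) = V₀ + (Q_in − Q_out) t = 23.60 + 0.576400 t; V(54.94) = 55.2674 m³.
No KCl enters, so dm/dt = −Q_out · (m/V).
dm/m = −Q_out dt/(V₀ + 0.576400 t); integrating gives ln(m/m₀) = −(Q_out/(Q_in−Q_out)) ln(V/V₀).
m = m₀ (V₀/V)^(Q_out/(Q_in−Q_out)) = 37.74 × (23.60/55.2674)^(1.38029) = 11.6602 mol.

11.66 mol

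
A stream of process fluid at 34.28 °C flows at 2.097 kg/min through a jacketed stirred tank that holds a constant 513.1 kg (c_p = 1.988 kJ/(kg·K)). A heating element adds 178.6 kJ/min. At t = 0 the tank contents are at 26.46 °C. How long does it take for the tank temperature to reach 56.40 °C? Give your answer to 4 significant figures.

M c_p dT/dt = ṁ c_p (T_in − T) + Q̇.
τ = M/ṁ = 244.683 min; T_ss = T_in + Q̇/(ṁ c_p) = 77.1217 °C.
T(t) = T_ss + (T₀ − T_ss) e^(−t/τ). Set T = 56.40:
e^(−t/τ) = (56.40 − 77.1217)/(26.46 − 77.1217) = 0.409021
t = −244.683 · ln(0.409021) = 218.744 min.

218.7 min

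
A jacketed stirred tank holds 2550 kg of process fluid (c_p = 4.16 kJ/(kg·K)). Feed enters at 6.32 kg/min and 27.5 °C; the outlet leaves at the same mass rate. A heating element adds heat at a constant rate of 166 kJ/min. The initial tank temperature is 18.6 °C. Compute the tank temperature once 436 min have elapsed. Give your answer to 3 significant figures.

28.7 °C

M c_p dT/dt = ṁ c_p (T_in − T) + Q̇.
Rearrange: dT/dt = (T_ss − T)/τ with τ = M/ṁ = 403.48 min and T_ss = T_in + Q̇/(ṁ c_p) = 33.814 °C.
Solution: T(t) = T_ss + (T₀ − T_ss) e^(−t/τ).
T(436) = 33.814 + (-15.214)·e^(−436/403.48) = 33.814 + (-15.214)·0.33939 = 28.650 °C.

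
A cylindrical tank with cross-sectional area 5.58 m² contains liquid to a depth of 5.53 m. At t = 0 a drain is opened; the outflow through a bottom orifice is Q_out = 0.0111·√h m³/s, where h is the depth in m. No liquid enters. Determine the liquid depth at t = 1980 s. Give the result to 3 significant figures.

0.146 m

With no inflow, A dh/dt = −0.0111 √h.
∫ h^(−1/2) dh = −(0.0111/A) ∫ dt, giving 2√h = 2√h₀ − (0.0111/A) t.
√h = √5.53 − 0.0111·1980/(2·5.58) = 2.3516 − 1.9694 = 0.38224.
h = 0.38224² = 0.14611 m.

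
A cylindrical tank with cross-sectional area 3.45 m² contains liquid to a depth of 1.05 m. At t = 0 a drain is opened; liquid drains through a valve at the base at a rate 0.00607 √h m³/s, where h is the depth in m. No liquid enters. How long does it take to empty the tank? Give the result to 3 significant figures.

1160 s

Accumulation of liquid (constant cross-section A): A dh/dt = −0.00607 √h.
∫ h^(−1/2) dh = −(0.00607/A) ∫ dt, giving 2√h = 2√h₀ − (0.00607/A) t.
Set h = 0: 2√h₀ = (0.00607/A) t_empty ⇒ t_empty = 2A√h₀/0.00607.
t_empty = 2·3.45·√1.05/0.00607 = 6.9000·1.0247/0.00607 = 1164.8 s.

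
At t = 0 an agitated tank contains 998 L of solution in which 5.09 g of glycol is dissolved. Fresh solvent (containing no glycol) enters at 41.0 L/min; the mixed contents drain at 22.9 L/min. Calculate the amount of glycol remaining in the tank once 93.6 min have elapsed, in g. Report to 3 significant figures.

Total volume: dV/dt = Q_in − Q_out = 18.100 L/min, so V(t) = 998 + 18.100 t and V(93.6) = 2692.2 L.
Solute balance: dm/dt = 0 − Q_out C = −Q_out m/V(t).
Separate: dm/m = −Q_out dt/V(t) ⇒ ln(m/m₀) = −(Q_out/(Q_in−Q_out)) ln(V/V₀).
m = m₀ (V₀/V)^(Q_out/(Q_in−Q_out)) = 5.09 × (998/2692.2)^(1.2652) = 1.4503 g.

1.45 g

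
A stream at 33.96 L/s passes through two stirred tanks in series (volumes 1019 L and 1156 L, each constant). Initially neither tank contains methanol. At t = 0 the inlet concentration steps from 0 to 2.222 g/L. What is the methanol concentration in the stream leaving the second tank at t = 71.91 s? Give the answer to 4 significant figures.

Species balance on tank i: dCᵢ/dt = (Cᵢ₋₁ − Cᵢ)/τᵢ with τᵢ = Vᵢ/Q.
τ₁ = 1019/33.96 = 30.0059 s; τ₂ = 1156/33.96 = 34.0400 s.
Tank 1: C₁ = C_in(1 − e^(−t/τ₁)). Tank 2 (τ₁ ≠ τ₂): C₂ = C_in[1 − (τ₁ e^(−t/τ₁) − τ₂ e^(−t/τ₂))/(τ₁ − τ₂)].
At t = 71.91: e^(−t/τ₁) = 0.0910333, e^(−t/τ₂) = 0.120934.
C₂ = 2.222·[1 − (30.0059·0.0910333 − 34.0400·0.120934)/(-4.03416)] = 2.222·0.656668 = 1.45912 g/L.

1.459 g/L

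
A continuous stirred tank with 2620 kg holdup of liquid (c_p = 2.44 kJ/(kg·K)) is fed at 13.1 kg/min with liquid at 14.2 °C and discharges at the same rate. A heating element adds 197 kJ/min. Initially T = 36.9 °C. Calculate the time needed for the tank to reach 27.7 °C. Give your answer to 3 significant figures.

163 min

M c_p dT/dt = ṁ c_p (T_in − T) + Q̇.
τ = M/ṁ = 200.00 min; T_ss = T_in + Q̇/(ṁ c_p) = 20.363 °C.
T(t) = T_ss + (T₀ − T_ss) e^(−t/τ). Set T = 27.7:
e^(−t/τ) = (27.7 − 20.363)/(36.9 − 20.363) = 0.44367
t = −200.00 · ln(0.44367) = 162.54 min.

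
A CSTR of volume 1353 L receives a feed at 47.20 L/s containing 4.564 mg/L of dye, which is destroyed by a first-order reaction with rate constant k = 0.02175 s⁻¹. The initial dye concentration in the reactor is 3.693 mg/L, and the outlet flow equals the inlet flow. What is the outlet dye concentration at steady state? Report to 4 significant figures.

2.811 mg/L

Species balance: V dC/dt = Q C_in − Q C − k V C.
At steady state: 0 = Q C_in − (Q + kV) C_ss, so C_ss = Q C_in/(Q + kV).
C_ss = 47.20·4.564/(47.20 + 0.02175·1353) = 215.421/76.6278 = 2.81126 mg/L.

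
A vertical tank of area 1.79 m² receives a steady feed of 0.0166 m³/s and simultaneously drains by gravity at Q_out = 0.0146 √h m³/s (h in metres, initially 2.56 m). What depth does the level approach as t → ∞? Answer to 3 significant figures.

Unsteady balance on liquid volume: A dh/dt = Q_in − 0.0146 √h. At steady state dh/dt = 0:
Q_in = 0.0146 √h_ss ⇒ √h_ss = 0.0166/0.0146 = 1.1370.
h_ss = 1.1370² = 1.2927 m. (Since h₀ = 2.56 m > h_ss, the level will fall toward this value.)

1.29 m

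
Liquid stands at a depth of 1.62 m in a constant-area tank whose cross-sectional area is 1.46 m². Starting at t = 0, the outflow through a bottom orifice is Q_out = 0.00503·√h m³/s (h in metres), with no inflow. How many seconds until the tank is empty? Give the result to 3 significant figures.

739 s

Volume balance on the tank: A dh/dt = −0.00503 √h.
This is separable: 2 d(√h)/dt = −0.00503/A, so √h = √h₀ − (0.00503/(2A)) t.
Set h = 0: 2√h₀ = (0.00503/A) t_empty ⇒ t_empty = 2A√h₀/0.00503.
t_empty = 2·1.46·√1.62/0.00503 = 2.9200·1.2728/0.00503 = 738.88 s.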